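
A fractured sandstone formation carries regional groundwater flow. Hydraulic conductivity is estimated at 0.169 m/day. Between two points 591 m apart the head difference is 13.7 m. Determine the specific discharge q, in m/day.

Hydraulic gradient i = Δh / L = 13.7 / 591 = 0.02318.
Specific discharge q = K · i = 0.1690 × 0.02318 = 0.003918 m/day.

0.00392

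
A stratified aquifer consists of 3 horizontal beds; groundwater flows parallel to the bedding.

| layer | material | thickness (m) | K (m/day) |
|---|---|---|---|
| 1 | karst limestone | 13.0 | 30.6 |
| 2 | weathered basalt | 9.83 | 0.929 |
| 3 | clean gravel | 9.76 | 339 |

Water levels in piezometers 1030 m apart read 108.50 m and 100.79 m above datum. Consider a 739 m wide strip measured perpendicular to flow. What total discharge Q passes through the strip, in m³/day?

Flow is parallel to layering, so each bed carries its own Darcy discharge and the transmissivities add.
Σ(K_i·b_i) = 30.6×13.0 + 0.929×9.83 + 339×9.76 = 3716 m²/day.
Hydraulic gradient i = (108.50 − 100.79) / 1030 = 7.71 / 1030 = 0.007485.
Q = Σ(K_i·b_i) · W · i = 3716 × 739 × 0.007485 = 20554 m³/day.

20600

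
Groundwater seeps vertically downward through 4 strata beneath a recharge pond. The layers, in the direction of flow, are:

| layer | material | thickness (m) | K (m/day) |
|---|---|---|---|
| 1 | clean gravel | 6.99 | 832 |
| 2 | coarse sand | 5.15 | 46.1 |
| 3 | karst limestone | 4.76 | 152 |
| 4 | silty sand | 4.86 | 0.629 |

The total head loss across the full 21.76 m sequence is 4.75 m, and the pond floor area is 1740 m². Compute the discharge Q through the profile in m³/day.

Flow is perpendicular to layering, so the layers act in series and the equivalent K is the thickness-weighted harmonic mean.
Total thickness L = 6.99 + 5.15 + 4.76 + 4.86 = 21.76 m.
Σ(b_i/K_i) = 6.99/832 + 5.15/46.1 + 4.76/152 + 4.86/0.629 = 7.878 d.
K_eq = L / Σ(b_i/K_i) = 21.76 / 7.878 = 2.762 m/day.
Q = K_eq · A · (Δh/L) = 2.762 × 1740 × (4.75/21.76) = 1049 m³/day.

1050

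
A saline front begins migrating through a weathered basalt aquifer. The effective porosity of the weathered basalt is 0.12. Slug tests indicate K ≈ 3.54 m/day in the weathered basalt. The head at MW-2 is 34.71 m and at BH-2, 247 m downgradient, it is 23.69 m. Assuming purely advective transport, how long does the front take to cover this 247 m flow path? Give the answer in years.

0.514

Hydraulic gradient i = (34.71 − 23.69) / 247 = 11.02 / 247 = 0.04462.
Darcy flux q = K · i = 3.540 × 0.04462 = 0.1579 m/day.
Seepage velocity v = q / n_e = 0.1579 / 0.12 = 1.316 m/day.
Travel time t = L / v = 247 / 1.316 = 187.7 days = 0.5138 years.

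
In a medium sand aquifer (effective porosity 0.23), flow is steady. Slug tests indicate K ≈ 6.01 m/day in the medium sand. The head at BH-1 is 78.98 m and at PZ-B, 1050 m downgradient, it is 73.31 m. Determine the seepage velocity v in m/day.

Hydraulic gradient i = (78.98 − 73.31) / 1050 = 5.67 / 1050 = 0.005400.
Darcy flux q = K · i = 6.010 × 0.005400 = 0.03245 m/day.
Seepage velocity v = q / n_e = 0.03245 / 0.23 = 0.1411 m/day.

0.141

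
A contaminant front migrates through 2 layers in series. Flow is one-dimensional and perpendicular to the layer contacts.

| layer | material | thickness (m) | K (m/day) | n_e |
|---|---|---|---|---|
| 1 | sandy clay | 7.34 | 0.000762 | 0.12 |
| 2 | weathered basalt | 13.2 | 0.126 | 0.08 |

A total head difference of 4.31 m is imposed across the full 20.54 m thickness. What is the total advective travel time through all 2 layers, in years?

With flow normal to the layers, continuity requires the same specific discharge q through every layer.
Σ(b_i/K_i) = 7.34/0.000762 + 13.2/0.126 = 9737 d.
q = Δh / Σ(b_i/K_i) = 4.31 / 9737 = 0.0004426 m/day.
In each layer the seepage velocity is v_i = q/n_i, so the layer transit time is t_i = b_i·n_i / q:
  layer 1 (sandy clay): t_1 = 7.34 × 0.12 / 0.0004426 = 1990 d
  layer 2 (weathered basalt): t_2 = 13.2 × 0.08 / 0.0004426 = 2386 d
Total t = Σ t_i = 4376 days = 11.98 years.

12.0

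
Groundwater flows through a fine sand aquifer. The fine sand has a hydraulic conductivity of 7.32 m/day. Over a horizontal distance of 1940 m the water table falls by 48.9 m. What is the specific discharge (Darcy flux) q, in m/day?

0.185

Hydraulic gradient i = Δh / L = 48.9 / 1940 = 0.02521.
Specific discharge q = K · i = 7.320 × 0.02521 = 0.1845 m/day.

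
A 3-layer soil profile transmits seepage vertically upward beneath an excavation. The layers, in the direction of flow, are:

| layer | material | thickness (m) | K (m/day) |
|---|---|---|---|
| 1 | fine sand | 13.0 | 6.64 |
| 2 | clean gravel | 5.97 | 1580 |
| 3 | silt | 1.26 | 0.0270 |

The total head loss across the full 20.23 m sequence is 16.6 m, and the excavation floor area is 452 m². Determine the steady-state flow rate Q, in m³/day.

154

Flow is perpendicular to layering, so the layers act in series and the equivalent K is the thickness-weighted harmonic mean.
Total thickness L = 13.0 + 5.97 + 1.26 = 20.23 m.
Σ(b_i/K_i) = 13.0/6.64 + 5.97/1580 + 1.26/0.0270 = 48.63 d.
K_eq = L / Σ(b_i/K_i) = 20.23 / 48.63 = 0.4160 m/day.
Q = K_eq · A · (Δh/L) = 0.4160 × 452 × (16.6/20.23) = 154.3 m³/day.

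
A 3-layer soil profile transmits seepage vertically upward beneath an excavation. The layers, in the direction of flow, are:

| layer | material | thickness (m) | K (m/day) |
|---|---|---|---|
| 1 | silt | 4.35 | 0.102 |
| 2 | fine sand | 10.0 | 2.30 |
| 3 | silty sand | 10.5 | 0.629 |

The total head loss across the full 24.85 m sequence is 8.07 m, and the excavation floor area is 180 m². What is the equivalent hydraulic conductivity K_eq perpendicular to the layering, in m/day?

Flow is perpendicular to layering, so the layers act in series and the equivalent K is the thickness-weighted harmonic mean.
Total thickness L = 4.35 + 10.0 + 10.5 = 24.85 m.
Σ(b_i/K_i) = 4.35/0.102 + 10.0/2.30 + 10.5/0.629 = 63.69 d.
K_eq = L / Σ(b_i/K_i) = 24.85 / 63.69 = 0.3902 m/day.

0.390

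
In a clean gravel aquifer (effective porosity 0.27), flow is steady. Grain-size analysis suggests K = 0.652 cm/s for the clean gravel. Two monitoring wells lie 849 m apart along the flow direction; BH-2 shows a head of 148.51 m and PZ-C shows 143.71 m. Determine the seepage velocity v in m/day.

11.8

Convert K: 0.652 cm/s × 864 = 563.3 m/day.
Hydraulic gradient i = (148.51 − 143.71) / 849 = 4.8 / 849 = 0.005654.
Darcy flux q = K · i = 563.3 × 0.005654 = 3.185 m/day.
Seepage velocity v = q / n_e = 3.185 / 0.27 = 11.80 m/day.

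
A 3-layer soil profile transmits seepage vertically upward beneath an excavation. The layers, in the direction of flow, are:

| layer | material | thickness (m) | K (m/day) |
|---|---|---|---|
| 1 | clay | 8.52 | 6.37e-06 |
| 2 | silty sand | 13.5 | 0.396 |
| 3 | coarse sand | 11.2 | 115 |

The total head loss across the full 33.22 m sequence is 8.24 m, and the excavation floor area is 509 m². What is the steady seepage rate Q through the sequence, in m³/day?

0.00314

Flow is perpendicular to layering, so the layers act in series and the equivalent K is the thickness-weighted harmonic mean.
Total thickness L = 8.52 + 13.5 + 11.2 = 33.22 m.
Σ(b_i/K_i) = 8.52/6.37e-06 + 13.5/0.396 + 11.2/115 = 1.338e+06 d.
K_eq = L / Σ(b_i/K_i) = 33.22 / 1.338e+06 = 2.484e-05 m/day.
Q = K_eq · A · (Δh/L) = 2.484e-05 × 509 × (8.24/33.22) = 0.003136 m³/day.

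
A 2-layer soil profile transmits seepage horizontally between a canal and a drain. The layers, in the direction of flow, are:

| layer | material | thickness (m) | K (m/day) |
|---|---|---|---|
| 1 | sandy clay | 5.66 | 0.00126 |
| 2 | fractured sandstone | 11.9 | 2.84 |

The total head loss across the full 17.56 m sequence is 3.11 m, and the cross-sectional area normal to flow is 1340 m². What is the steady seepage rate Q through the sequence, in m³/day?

0.927

Flow is perpendicular to layering, so the layers act in series and the equivalent K is the thickness-weighted harmonic mean.
Total thickness L = 5.66 + 11.9 = 17.56 m.
Σ(b_i/K_i) = 5.66/0.00126 + 11.9/2.84 = 4496 d.
K_eq = L / Σ(b_i/K_i) = 17.56 / 4496 = 0.003905 m/day.
Q = K_eq · A · (Δh/L) = 0.003905 × 1340 × (3.11/17.56) = 0.9269 m³/day.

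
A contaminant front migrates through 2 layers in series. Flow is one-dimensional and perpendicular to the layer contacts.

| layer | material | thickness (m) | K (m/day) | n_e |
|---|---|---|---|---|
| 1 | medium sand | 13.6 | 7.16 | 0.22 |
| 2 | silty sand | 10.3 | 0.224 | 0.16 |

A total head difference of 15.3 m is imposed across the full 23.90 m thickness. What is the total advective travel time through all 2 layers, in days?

With flow normal to the layers, continuity requires the same specific discharge q through every layer.
Σ(b_i/K_i) = 13.6/7.16 + 10.3/0.224 = 47.88 d.
q = Δh / Σ(b_i/K_i) = 15.3 / 47.88 = 0.3195 m/day.
In each layer the seepage velocity is v_i = q/n_i, so the layer transit time is t_i = b_i·n_i / q:
  layer 1 (medium sand): t_1 = 13.6 × 0.22 / 0.3195 = 9.364 d
  layer 2 (silty sand): t_2 = 10.3 × 0.16 / 0.3195 = 5.157 d
Total t = Σ t_i = 14.52 days.

14.5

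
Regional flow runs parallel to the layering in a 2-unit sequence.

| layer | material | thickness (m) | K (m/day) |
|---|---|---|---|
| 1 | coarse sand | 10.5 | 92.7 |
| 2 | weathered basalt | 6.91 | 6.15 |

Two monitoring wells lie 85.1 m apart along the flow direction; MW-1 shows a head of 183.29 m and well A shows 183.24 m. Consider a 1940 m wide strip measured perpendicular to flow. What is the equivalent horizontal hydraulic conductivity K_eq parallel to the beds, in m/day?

58.3

Flow is parallel to layering, so each bed carries its own Darcy discharge and the transmissivities add.
Σ(K_i·b_i) = 92.7×10.5 + 6.15×6.91 = 1016 m²/day.
Total thickness b = 17.41 m, so K_eq = Σ(K_i·b_i)/b = 58.35 m/day.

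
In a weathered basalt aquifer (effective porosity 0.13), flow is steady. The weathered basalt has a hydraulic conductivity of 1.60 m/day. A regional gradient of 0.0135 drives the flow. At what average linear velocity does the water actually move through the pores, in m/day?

Hydraulic gradient i = 0.0135.
Darcy flux q = K · i = 1.600 × 0.01350 = 0.02160 m/day.
Seepage velocity v = q / n_e = 0.02160 / 0.13 = 0.1662 m/day.

0.166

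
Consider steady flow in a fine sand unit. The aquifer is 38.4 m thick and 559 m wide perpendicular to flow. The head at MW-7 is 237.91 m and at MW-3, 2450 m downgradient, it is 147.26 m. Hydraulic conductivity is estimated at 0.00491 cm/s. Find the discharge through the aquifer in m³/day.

3370

Convert K: 0.00491 cm/s × 864 = 4.242 m/day.
Cross-sectional area A = 559 × 38.4 = 21466 m².
Hydraulic gradient i = (237.91 − 147.26) / 2450 = 90.65 / 2450 = 0.03700.
Darcy's law: Q = K · A · i = 4.242 × 21466 × 0.03700 = 3369 m³/day.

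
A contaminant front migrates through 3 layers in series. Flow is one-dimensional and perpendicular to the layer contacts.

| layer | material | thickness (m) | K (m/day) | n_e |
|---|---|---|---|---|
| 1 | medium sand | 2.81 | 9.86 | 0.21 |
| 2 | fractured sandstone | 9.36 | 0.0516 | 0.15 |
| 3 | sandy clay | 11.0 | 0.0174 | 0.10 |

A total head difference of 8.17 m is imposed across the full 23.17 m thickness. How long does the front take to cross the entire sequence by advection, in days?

With flow normal to the layers, continuity requires the same specific discharge q through every layer.
Σ(b_i/K_i) = 2.81/9.86 + 9.36/0.0516 + 11.0/0.0174 = 813.9 d.
q = Δh / Σ(b_i/K_i) = 8.17 / 813.9 = 0.01004 m/day.
In each layer the seepage velocity is v_i = q/n_i, so the layer transit time is t_i = b_i·n_i / q:
  layer 1 (medium sand): t_1 = 2.81 × 0.21 / 0.01004 = 58.78 d
  layer 2 (fractured sandstone): t_2 = 9.36 × 0.15 / 0.01004 = 139.9 d
  layer 3 (sandy clay): t_3 = 11.0 × 0.10 / 0.01004 = 109.6 d
Total t = Σ t_i = 308.2 days.

308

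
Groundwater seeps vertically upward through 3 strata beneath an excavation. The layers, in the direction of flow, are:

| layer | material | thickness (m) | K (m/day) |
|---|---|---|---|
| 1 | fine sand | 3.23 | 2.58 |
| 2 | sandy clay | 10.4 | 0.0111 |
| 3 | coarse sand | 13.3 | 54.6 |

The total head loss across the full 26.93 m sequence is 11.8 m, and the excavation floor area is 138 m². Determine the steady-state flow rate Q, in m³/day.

Flow is perpendicular to layering, so the layers act in series and the equivalent K is the thickness-weighted harmonic mean.
Total thickness L = 3.23 + 10.4 + 13.3 = 26.93 m.
Σ(b_i/K_i) = 3.23/2.58 + 10.4/0.0111 + 13.3/54.6 = 938.4 d.
K_eq = L / Σ(b_i/K_i) = 26.93 / 938.4 = 0.02870 m/day.
Q = K_eq · A · (Δh/L) = 0.02870 × 138 × (11.8/26.93) = 1.735 m³/day.

1.74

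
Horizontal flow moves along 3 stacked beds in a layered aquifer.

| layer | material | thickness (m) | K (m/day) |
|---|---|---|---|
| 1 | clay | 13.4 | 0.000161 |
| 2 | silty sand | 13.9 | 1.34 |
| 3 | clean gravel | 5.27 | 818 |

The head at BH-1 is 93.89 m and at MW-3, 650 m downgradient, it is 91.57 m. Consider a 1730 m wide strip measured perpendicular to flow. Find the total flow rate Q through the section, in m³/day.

Flow is parallel to layering, so each bed carries its own Darcy discharge and the transmissivities add.
Σ(K_i·b_i) = 0.000161×13.4 + 1.34×13.9 + 818×5.27 = 4329 m²/day.
Hydraulic gradient i = (93.89 − 91.57) / 650 = 2.32 / 650 = 0.003569.
Q = Σ(K_i·b_i) · W · i = 4329 × 1730 × 0.003569 = 26734 m³/day.

26700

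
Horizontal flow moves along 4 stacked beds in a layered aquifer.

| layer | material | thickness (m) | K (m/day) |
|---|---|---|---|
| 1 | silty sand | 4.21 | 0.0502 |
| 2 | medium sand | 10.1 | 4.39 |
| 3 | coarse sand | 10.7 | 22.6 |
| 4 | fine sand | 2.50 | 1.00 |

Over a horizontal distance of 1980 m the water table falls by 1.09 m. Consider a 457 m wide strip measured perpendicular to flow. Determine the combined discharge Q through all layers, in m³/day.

72.7

Flow is parallel to layering, so each bed carries its own Darcy discharge and the transmissivities add.
Σ(K_i·b_i) = 0.0502×4.21 + 4.39×10.1 + 22.6×10.7 + 1.00×2.50 = 288.9 m²/day.
Hydraulic gradient i = Δh / L = 1.09 / 1980 = 0.0005505.
Q = Σ(K_i·b_i) · W · i = 288.9 × 457 × 0.0005505 = 72.67 m³/day.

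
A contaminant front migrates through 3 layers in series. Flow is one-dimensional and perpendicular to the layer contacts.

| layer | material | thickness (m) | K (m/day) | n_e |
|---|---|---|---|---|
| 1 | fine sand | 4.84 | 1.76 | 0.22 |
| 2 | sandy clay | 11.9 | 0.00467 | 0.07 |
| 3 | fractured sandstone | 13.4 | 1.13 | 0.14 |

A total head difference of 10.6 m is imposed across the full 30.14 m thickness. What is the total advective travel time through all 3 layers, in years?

With flow normal to the layers, continuity requires the same specific discharge q through every layer.
Σ(b_i/K_i) = 4.84/1.76 + 11.9/0.00467 + 13.4/1.13 = 2563 d.
q = Δh / Σ(b_i/K_i) = 10.6 / 2563 = 0.004136 m/day.
In each layer the seepage velocity is v_i = q/n_i, so the layer transit time is t_i = b_i·n_i / q:
  layer 1 (fine sand): t_1 = 4.84 × 0.22 / 0.004136 = 257.4 d
  layer 2 (sandy clay): t_2 = 11.9 × 0.07 / 0.004136 = 201.4 d
  layer 3 (fractured sandstone): t_3 = 13.4 × 0.14 / 0.004136 = 453.6 d
Total t = Σ t_i = 912.4 days = 2.498 years.

2.50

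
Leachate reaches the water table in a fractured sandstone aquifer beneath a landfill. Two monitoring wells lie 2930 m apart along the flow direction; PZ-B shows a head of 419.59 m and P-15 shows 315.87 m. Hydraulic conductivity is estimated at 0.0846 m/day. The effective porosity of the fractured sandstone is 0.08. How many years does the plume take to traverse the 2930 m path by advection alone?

Hydraulic gradient i = (419.59 − 315.87) / 2930 = 103.72 / 2930 = 0.03540.
Darcy flux q = K · i = 0.08460 × 0.03540 = 0.002995 m/day.
Seepage velocity v = q / n_e = 0.002995 / 0.08 = 0.03743 m/day.
Travel time t = L / v = 2930 / 0.03743 = 78269 days = 214.3 years.

214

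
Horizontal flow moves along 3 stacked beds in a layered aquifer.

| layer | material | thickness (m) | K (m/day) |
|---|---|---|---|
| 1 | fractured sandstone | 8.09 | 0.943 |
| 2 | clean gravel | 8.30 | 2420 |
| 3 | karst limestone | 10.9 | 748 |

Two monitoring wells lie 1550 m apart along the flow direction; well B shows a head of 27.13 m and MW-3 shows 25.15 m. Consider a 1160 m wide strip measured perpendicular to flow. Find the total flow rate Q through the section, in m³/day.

41900

Flow is parallel to layering, so each bed carries its own Darcy discharge and the transmissivities add.
Σ(K_i·b_i) = 0.943×8.09 + 2420×8.30 + 748×10.9 = 28247 m²/day.
Hydraulic gradient i = (27.13 − 25.15) / 1550 = 1.98 / 1550 = 0.001277.
Q = Σ(K_i·b_i) · W · i = 28247 × 1160 × 0.001277 = 41856 m³/day.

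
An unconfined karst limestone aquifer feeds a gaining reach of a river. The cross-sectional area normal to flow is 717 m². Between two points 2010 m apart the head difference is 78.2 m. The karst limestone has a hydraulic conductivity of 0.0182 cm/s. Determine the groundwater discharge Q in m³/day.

439

Convert K: 0.0182 cm/s × 864 = 15.72 m/day.
Hydraulic gradient i = Δh / L = 78.2 / 2010 = 0.03891.
Darcy's law: Q = K · A · i = 15.72 × 717.0 × 0.03891 = 438.6 m³/day.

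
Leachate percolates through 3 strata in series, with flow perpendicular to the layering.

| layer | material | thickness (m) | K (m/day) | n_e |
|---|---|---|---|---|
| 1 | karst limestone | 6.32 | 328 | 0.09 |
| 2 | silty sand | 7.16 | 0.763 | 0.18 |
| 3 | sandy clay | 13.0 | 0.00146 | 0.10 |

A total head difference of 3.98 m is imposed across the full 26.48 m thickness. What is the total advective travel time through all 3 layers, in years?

With flow normal to the layers, continuity requires the same specific discharge q through every layer.
Σ(b_i/K_i) = 6.32/328 + 7.16/0.763 + 13.0/0.00146 = 8914 d.
q = Δh / Σ(b_i/K_i) = 3.98 / 8914 = 0.0004465 m/day.
In each layer the seepage velocity is v_i = q/n_i, so the layer transit time is t_i = b_i·n_i / q:
  layer 1 (karst limestone): t_1 = 6.32 × 0.09 / 0.0004465 = 1274 d
  layer 2 (silty sand): t_2 = 7.16 × 0.18 / 0.0004465 = 2886 d
  layer 3 (sandy clay): t_3 = 13.0 × 0.10 / 0.0004465 = 2911 d
Total t = Σ t_i = 7072 days = 19.36 years.

19.4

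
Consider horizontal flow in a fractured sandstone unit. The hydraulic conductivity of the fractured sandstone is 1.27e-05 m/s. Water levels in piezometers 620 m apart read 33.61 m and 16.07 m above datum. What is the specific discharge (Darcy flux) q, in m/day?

0.0310

Convert K: 1.27e-05 m/s × 86400 = 1.097 m/day.
Hydraulic gradient i = (33.61 − 16.07) / 620 = 17.54 / 620 = 0.02829.
Specific discharge q = K · i = 1.097 × 0.02829 = 0.03104 m/day.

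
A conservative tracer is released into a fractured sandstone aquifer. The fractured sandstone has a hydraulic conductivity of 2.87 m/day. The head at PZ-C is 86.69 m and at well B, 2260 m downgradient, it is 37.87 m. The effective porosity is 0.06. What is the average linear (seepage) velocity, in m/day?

1.03

Hydraulic gradient i = (86.69 − 37.87) / 2260 = 48.82 / 2260 = 0.02160.
Darcy flux q = K · i = 2.870 × 0.02160 = 0.06200 m/day.
Seepage velocity v = q / n_e = 0.06200 / 0.06 = 1.033 m/day.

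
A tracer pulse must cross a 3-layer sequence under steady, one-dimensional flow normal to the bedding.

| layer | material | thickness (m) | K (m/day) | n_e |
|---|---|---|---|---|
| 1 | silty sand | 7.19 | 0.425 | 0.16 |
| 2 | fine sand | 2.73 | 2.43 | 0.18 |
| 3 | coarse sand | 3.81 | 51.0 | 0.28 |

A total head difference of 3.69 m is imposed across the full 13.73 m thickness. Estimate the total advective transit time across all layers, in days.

13.3

With flow normal to the layers, continuity requires the same specific discharge q through every layer.
Σ(b_i/K_i) = 7.19/0.425 + 2.73/2.43 + 3.81/51.0 = 18.12 d.
q = Δh / Σ(b_i/K_i) = 3.69 / 18.12 = 0.2037 m/day.
In each layer the seepage velocity is v_i = q/n_i, so the layer transit time is t_i = b_i·n_i / q:
  layer 1 (silty sand): t_1 = 7.19 × 0.16 / 0.2037 = 5.648 d
  layer 2 (fine sand): t_2 = 2.73 × 0.18 / 0.2037 = 2.412 d
  layer 3 (coarse sand): t_3 = 3.81 × 0.28 / 0.2037 = 5.237 d
Total t = Σ t_i = 13.30 days.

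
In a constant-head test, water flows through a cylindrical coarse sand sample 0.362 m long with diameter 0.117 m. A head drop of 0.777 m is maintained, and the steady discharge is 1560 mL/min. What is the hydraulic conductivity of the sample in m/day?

Cross-sectional area A = π·(d/2)² = π × (0.117/2)² = 0.01075 m².
Convert discharge: 1560 mL/min = 2.600e-05 m³/s.
Darcy's law rearranged: K = Q·L / (A·Δh) = 2.600e-05 × 0.362 / (0.01075 × 0.777) = 0.001127 m/s = 97.34 m/day.

97.3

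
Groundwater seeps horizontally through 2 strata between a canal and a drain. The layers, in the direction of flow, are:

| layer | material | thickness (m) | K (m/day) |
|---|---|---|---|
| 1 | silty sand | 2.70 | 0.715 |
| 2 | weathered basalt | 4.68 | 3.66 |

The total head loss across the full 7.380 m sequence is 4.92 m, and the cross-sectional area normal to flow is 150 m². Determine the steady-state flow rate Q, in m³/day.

146

Flow is perpendicular to layering, so the layers act in series and the equivalent K is the thickness-weighted harmonic mean.
Total thickness L = 2.70 + 4.68 = 7.380 m.
Σ(b_i/K_i) = 2.70/0.715 + 4.68/3.66 = 5.055 d.
K_eq = L / Σ(b_i/K_i) = 7.380 / 5.055 = 1.460 m/day.
Q = K_eq · A · (Δh/L) = 1.460 × 150 × (4.92/7.380) = 146.0 m³/day.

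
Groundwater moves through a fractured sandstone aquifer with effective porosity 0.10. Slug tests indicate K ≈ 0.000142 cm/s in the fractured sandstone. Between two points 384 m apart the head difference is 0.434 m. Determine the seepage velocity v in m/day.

0.00139

Convert K: 0.000142 cm/s × 864 = 0.1227 m/day.
Hydraulic gradient i = Δh / L = 0.434 / 384 = 0.001130.
Darcy flux q = K · i = 0.1227 × 0.001130 = 0.0001387 m/day.
Seepage velocity v = q / n_e = 0.0001387 / 0.10 = 0.001387 m/day.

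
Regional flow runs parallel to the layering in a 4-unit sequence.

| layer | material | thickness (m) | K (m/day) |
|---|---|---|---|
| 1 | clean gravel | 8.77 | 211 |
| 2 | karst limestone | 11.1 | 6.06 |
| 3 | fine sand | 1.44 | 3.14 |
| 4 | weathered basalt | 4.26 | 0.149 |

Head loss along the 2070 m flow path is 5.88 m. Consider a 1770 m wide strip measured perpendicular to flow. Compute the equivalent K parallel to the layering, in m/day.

Flow is parallel to layering, so each bed carries its own Darcy discharge and the transmissivities add.
Σ(K_i·b_i) = 211×8.77 + 6.06×11.1 + 3.14×1.44 + 0.149×4.26 = 1923 m²/day.
Total thickness b = 25.57 m, so K_eq = Σ(K_i·b_i)/b = 75.20 m/day.

75.2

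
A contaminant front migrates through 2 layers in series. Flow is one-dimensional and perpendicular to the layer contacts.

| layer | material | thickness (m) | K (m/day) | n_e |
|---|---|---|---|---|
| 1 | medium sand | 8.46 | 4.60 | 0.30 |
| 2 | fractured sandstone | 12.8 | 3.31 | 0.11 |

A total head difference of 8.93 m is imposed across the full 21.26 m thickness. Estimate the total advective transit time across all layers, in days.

2.52

With flow normal to the layers, continuity requires the same specific discharge q through every layer.
Σ(b_i/K_i) = 8.46/4.60 + 12.8/3.31 = 5.706 d.
q = Δh / Σ(b_i/K_i) = 8.93 / 5.706 = 1.565 m/day.
In each layer the seepage velocity is v_i = q/n_i, so the layer transit time is t_i = b_i·n_i / q:
  layer 1 (medium sand): t_1 = 8.46 × 0.30 / 1.565 = 1.622 d
  layer 2 (fractured sandstone): t_2 = 12.8 × 0.11 / 1.565 = 0.8997 d
Total t = Σ t_i = 2.521 days.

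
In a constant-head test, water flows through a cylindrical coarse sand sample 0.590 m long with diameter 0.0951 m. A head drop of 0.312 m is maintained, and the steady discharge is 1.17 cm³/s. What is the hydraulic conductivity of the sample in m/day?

Cross-sectional area A = π·(d/2)² = π × (0.0951/2)² = 0.007103 m².
Convert discharge: 1.17 cm³/s = 1.170e-06 m³/s.
Darcy's law rearranged: K = Q·L / (A·Δh) = 1.170e-06 × 0.590 / (0.007103 × 0.312) = 0.0003115 m/s = 26.91 m/day.

26.9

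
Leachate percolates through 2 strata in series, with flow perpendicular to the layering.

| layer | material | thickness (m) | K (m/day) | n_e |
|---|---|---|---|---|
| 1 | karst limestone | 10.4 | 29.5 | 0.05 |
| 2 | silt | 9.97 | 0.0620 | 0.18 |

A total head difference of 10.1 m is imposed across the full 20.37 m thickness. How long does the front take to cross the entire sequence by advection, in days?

36.9

With flow normal to the layers, continuity requires the same specific discharge q through every layer.
Σ(b_i/K_i) = 10.4/29.5 + 9.97/0.0620 = 161.2 d.
q = Δh / Σ(b_i/K_i) = 10.1 / 161.2 = 0.06267 m/day.
In each layer the seepage velocity is v_i = q/n_i, so the layer transit time is t_i = b_i·n_i / q:
  layer 1 (karst limestone): t_1 = 10.4 × 0.05 / 0.06267 = 8.297 d
  layer 2 (silt): t_2 = 9.97 × 0.18 / 0.06267 = 28.64 d
Total t = Σ t_i = 36.93 days.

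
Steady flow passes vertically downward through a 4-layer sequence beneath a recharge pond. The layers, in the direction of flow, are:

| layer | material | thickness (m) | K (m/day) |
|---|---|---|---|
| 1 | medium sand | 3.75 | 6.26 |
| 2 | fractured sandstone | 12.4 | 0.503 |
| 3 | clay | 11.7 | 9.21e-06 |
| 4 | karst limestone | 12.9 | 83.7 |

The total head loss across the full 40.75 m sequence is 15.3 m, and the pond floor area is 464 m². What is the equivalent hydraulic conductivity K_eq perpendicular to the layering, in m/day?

Flow is perpendicular to layering, so the layers act in series and the equivalent K is the thickness-weighted harmonic mean.
Total thickness L = 3.75 + 12.4 + 11.7 + 12.9 = 40.75 m.
Σ(b_i/K_i) = 3.75/6.26 + 12.4/0.503 + 11.7/9.21e-06 + 12.9/83.7 = 1.270e+06 d.
K_eq = L / Σ(b_i/K_i) = 40.75 / 1.270e+06 = 3.208e-05 m/day.

3.21e-05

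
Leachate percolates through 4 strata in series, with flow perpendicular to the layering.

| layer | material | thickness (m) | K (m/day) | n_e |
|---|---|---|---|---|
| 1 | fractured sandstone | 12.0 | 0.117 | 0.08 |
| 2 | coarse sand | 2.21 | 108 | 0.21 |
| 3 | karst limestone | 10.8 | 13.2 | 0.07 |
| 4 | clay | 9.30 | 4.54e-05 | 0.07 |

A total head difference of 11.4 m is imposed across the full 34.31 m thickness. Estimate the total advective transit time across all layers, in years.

139

With flow normal to the layers, continuity requires the same specific discharge q through every layer.
Σ(b_i/K_i) = 12.0/0.117 + 2.21/108 + 10.8/13.2 + 9.30/4.54e-05 = 2.049e+05 d.
q = Δh / Σ(b_i/K_i) = 11.4 / 2.049e+05 = 5.562e-05 m/day.
In each layer the seepage velocity is v_i = q/n_i, so the layer transit time is t_i = b_i·n_i / q:
  layer 1 (fractured sandstone): t_1 = 12.0 × 0.08 / 5.562e-05 = 17259 d
  layer 2 (coarse sand): t_2 = 2.21 × 0.21 / 5.562e-05 = 8344 d
  layer 3 (karst limestone): t_3 = 10.8 × 0.07 / 5.562e-05 = 13591 d
  layer 4 (clay): t_4 = 9.30 × 0.07 / 5.562e-05 = 11704 d
Total t = Σ t_i = 50898 days = 139.3 years.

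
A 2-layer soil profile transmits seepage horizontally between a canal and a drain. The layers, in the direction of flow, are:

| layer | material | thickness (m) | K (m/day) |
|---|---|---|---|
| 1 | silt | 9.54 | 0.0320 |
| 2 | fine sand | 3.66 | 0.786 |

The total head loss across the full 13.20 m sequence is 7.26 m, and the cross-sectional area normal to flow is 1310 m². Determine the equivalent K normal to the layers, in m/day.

0.0436

Flow is perpendicular to layering, so the layers act in series and the equivalent K is the thickness-weighted harmonic mean.
Total thickness L = 9.54 + 3.66 = 13.20 m.
Σ(b_i/K_i) = 9.54/0.0320 + 3.66/0.786 = 302.8 d.
K_eq = L / Σ(b_i/K_i) = 13.20 / 302.8 = 0.04360 m/day.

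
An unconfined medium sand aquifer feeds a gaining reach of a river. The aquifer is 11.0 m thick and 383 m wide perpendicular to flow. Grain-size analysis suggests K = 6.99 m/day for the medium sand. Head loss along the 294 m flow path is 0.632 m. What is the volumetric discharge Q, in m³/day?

Cross-sectional area A = 383 × 11.0 = 4213 m².
Hydraulic gradient i = Δh / L = 0.632 / 294 = 0.002150.
Darcy's law: Q = K · A · i = 6.990 × 4213 × 0.002150 = 63.31 m³/day.

63.3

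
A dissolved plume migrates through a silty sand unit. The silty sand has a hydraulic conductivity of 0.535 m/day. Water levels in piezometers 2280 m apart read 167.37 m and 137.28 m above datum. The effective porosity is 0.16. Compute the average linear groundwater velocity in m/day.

Hydraulic gradient i = (167.37 − 137.28) / 2280 = 30.09 / 2280 = 0.01320.
Darcy flux q = K · i = 0.5350 × 0.01320 = 0.007061 m/day.
Seepage velocity v = q / n_e = 0.007061 / 0.16 = 0.04413 m/day.

0.0441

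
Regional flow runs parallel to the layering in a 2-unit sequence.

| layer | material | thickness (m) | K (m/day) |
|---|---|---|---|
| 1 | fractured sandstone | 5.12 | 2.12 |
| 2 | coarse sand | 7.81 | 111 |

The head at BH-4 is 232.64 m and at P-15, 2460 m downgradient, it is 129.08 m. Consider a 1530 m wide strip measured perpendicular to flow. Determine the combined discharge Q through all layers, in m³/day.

Flow is parallel to layering, so each bed carries its own Darcy discharge and the transmissivities add.
Σ(K_i·b_i) = 2.12×5.12 + 111×7.81 = 877.8 m²/day.
Hydraulic gradient i = (232.64 − 129.08) / 2460 = 103.56 / 2460 = 0.04210.
Q = Σ(K_i·b_i) · W · i = 877.8 × 1530 × 0.04210 = 56536 m³/day.

56500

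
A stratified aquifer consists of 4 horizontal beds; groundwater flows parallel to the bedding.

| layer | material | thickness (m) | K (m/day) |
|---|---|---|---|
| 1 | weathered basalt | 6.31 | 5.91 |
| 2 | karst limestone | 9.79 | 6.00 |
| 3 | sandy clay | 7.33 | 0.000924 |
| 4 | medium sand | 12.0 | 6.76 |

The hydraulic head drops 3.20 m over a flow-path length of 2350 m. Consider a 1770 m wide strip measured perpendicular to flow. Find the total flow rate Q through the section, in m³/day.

Flow is parallel to layering, so each bed carries its own Darcy discharge and the transmissivities add.
Σ(K_i·b_i) = 5.91×6.31 + 6.00×9.79 + 0.000924×7.33 + 6.76×12.0 = 177.2 m²/day.
Hydraulic gradient i = Δh / L = 3.20 / 2350 = 0.001362.
Q = Σ(K_i·b_i) · W · i = 177.2 × 1770 × 0.001362 = 427.0 m³/day.

427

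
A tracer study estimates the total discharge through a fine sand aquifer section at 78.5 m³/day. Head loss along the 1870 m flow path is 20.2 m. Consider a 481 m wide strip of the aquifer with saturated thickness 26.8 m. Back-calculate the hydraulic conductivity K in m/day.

0.564

Cross-sectional area A = 481 × 26.8 = 12891 m².
Hydraulic gradient i = Δh / L = 20.2 / 1870 = 0.01080.
From Q = K·A·i, K = Q / (A·i) = 78.5 / (12891 × 0.01080) = 0.5637 m/day.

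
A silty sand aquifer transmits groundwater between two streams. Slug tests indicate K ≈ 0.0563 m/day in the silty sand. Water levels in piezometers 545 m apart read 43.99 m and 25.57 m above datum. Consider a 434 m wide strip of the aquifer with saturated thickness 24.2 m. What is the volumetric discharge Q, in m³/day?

20.0

Cross-sectional area A = 434 × 24.2 = 10503 m².
Hydraulic gradient i = (43.99 − 25.57) / 545 = 18.42 / 545 = 0.03380.
Darcy's law: Q = K · A · i = 0.05630 × 10503 × 0.03380 = 19.99 m³/day.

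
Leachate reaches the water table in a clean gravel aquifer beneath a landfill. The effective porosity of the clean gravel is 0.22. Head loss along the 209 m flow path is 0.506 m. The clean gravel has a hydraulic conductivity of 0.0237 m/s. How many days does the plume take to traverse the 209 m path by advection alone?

Convert K: 0.0237 m/s × 86400 = 2048 m/day.
Hydraulic gradient i = Δh / L = 0.506 / 209 = 0.002421.
Darcy flux q = K · i = 2048 × 0.002421 = 4.958 m/day.
Seepage velocity v = q / n_e = 4.958 / 0.22 = 22.53 m/day.
Travel time t = L / v = 209 / 22.53 = 9.275 days.

9.27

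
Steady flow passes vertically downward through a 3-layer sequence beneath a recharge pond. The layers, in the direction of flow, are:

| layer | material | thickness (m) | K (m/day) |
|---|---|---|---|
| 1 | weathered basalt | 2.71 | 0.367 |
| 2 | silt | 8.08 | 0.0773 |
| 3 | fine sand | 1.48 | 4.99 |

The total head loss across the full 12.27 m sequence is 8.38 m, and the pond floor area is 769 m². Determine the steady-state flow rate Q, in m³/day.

57.4

Flow is perpendicular to layering, so the layers act in series and the equivalent K is the thickness-weighted harmonic mean.
Total thickness L = 2.71 + 8.08 + 1.48 = 12.27 m.
Σ(b_i/K_i) = 2.71/0.367 + 8.08/0.0773 + 1.48/4.99 = 112.2 d.
K_eq = L / Σ(b_i/K_i) = 12.27 / 112.2 = 0.1093 m/day.
Q = K_eq · A · (Δh/L) = 0.1093 × 769 × (8.38/12.27) = 57.43 m³/day.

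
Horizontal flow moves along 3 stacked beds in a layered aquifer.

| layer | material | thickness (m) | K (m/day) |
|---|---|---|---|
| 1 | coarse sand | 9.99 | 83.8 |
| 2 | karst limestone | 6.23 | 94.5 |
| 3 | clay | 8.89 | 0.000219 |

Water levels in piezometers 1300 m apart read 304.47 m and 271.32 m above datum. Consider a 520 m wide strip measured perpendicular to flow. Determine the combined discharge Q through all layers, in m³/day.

Flow is parallel to layering, so each bed carries its own Darcy discharge and the transmissivities add.
Σ(K_i·b_i) = 83.8×9.99 + 94.5×6.23 + 0.000219×8.89 = 1426 m²/day.
Hydraulic gradient i = (304.47 − 271.32) / 1300 = 33.15 / 1300 = 0.02550.
Q = Σ(K_i·b_i) · W · i = 1426 × 520 × 0.02550 = 18907 m³/day.

18900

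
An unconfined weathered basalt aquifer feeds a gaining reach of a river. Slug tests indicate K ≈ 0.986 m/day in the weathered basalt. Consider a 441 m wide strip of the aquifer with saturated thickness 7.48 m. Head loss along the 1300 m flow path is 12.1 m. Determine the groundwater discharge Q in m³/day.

30.3

Cross-sectional area A = 441 × 7.48 = 3299 m².
Hydraulic gradient i = Δh / L = 12.1 / 1300 = 0.009308.
Darcy's law: Q = K · A · i = 0.9860 × 3299 × 0.009308 = 30.27 m³/day.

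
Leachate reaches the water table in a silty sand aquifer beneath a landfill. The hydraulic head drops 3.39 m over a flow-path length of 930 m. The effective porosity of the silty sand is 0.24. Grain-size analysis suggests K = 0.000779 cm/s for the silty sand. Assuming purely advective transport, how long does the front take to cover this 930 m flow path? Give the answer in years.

Convert K: 0.000779 cm/s × 864 = 0.6731 m/day.
Hydraulic gradient i = Δh / L = 3.39 / 930 = 0.003645.
Darcy flux q = K · i = 0.6731 × 0.003645 = 0.002453 m/day.
Seepage velocity v = q / n_e = 0.002453 / 0.24 = 0.01022 m/day.
Travel time t = L / v = 930 / 0.01022 = 90976 days = 249.1 years.

249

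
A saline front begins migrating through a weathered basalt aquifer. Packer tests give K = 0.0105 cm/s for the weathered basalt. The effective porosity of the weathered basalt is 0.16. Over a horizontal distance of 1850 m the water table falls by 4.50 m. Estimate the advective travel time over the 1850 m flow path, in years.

36.7

Convert K: 0.0105 cm/s × 864 = 9.072 m/day.
Hydraulic gradient i = Δh / L = 4.50 / 1850 = 0.002432.
Darcy flux q = K · i = 9.072 × 0.002432 = 0.02207 m/day.
Seepage velocity v = q / n_e = 0.02207 / 0.16 = 0.1379 m/day.
Travel time t = L / v = 1850 / 0.1379 = 13414 days = 36.72 years.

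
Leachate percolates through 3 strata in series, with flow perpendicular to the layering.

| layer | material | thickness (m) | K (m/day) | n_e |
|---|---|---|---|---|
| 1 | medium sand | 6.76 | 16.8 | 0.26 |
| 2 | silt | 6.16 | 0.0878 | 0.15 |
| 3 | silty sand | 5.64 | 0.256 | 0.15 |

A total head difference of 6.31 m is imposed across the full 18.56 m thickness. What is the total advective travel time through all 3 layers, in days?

51.8

With flow normal to the layers, continuity requires the same specific discharge q through every layer.
Σ(b_i/K_i) = 6.76/16.8 + 6.16/0.0878 + 5.64/0.256 = 92.59 d.
q = Δh / Σ(b_i/K_i) = 6.31 / 92.59 = 0.06815 m/day.
In each layer the seepage velocity is v_i = q/n_i, so the layer transit time is t_i = b_i·n_i / q:
  layer 1 (medium sand): t_1 = 6.76 × 0.26 / 0.06815 = 25.79 d
  layer 2 (silt): t_2 = 6.16 × 0.15 / 0.06815 = 13.56 d
  layer 3 (silty sand): t_3 = 5.64 × 0.15 / 0.06815 = 12.41 d
Total t = Σ t_i = 51.76 days.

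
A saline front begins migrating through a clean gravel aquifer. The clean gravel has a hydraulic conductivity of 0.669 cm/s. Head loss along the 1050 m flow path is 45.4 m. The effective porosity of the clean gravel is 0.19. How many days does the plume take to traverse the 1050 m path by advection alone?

7.98

Convert K: 0.669 cm/s × 864 = 578.0 m/day.
Hydraulic gradient i = Δh / L = 45.4 / 1050 = 0.04324.
Darcy flux q = K · i = 578.0 × 0.04324 = 24.99 m/day.
Seepage velocity v = q / n_e = 24.99 / 0.19 = 131.5 m/day.
Travel time t = L / v = 1050 / 131.5 = 7.982 days.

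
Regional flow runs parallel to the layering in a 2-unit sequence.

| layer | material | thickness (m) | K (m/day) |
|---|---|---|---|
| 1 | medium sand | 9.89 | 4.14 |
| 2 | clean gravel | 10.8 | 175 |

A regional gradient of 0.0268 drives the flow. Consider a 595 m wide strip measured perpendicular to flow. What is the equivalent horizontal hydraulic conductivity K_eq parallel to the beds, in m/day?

Flow is parallel to layering, so each bed carries its own Darcy discharge and the transmissivities add.
Σ(K_i·b_i) = 4.14×9.89 + 175×10.8 = 1931 m²/day.
Total thickness b = 20.69 m, so K_eq = Σ(K_i·b_i)/b = 93.33 m/day.

93.3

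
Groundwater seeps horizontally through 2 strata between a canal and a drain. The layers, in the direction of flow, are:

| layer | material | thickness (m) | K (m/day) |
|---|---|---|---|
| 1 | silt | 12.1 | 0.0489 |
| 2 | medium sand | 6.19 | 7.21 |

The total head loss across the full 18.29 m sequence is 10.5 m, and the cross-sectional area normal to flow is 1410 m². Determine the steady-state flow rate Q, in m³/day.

Flow is perpendicular to layering, so the layers act in series and the equivalent K is the thickness-weighted harmonic mean.
Total thickness L = 12.1 + 6.19 = 18.29 m.
Σ(b_i/K_i) = 12.1/0.0489 + 6.19/7.21 = 248.3 d.
K_eq = L / Σ(b_i/K_i) = 18.29 / 248.3 = 0.07366 m/day.
Q = K_eq · A · (Δh/L) = 0.07366 × 1410 × (10.5/18.29) = 59.62 m³/day.

59.6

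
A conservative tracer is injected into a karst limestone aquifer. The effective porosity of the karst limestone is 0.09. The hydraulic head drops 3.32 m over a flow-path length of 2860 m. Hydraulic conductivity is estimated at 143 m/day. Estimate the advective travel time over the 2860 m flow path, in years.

4.25

Hydraulic gradient i = Δh / L = 3.32 / 2860 = 0.001161.
Darcy flux q = K · i = 143.0 × 0.001161 = 0.1660 m/day.
Seepage velocity v = q / n_e = 0.1660 / 0.09 = 1.844 m/day.
Travel time t = L / v = 2860 / 1.844 = 1551 days = 4.245 years.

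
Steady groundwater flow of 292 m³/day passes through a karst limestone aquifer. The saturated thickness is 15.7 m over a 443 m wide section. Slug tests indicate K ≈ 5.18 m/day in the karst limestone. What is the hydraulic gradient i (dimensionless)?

0.00810

Cross-sectional area A = 443 × 15.7 = 6955 m².
From Q = K·A·i, i = Q / (K·A) = 292 / (5.180 × 6955) = 0.008105.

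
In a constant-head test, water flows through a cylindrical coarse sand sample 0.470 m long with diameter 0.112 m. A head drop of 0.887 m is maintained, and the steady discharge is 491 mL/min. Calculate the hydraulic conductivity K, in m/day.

Cross-sectional area A = π·(d/2)² = π × (0.112/2)² = 0.009852 m².
Convert discharge: 491 mL/min = 8.183e-06 m³/s.
Darcy's law rearranged: K = Q·L / (A·Δh) = 8.183e-06 × 0.470 / (0.009852 × 0.887) = 0.0004401 m/s = 38.03 m/day.

38.0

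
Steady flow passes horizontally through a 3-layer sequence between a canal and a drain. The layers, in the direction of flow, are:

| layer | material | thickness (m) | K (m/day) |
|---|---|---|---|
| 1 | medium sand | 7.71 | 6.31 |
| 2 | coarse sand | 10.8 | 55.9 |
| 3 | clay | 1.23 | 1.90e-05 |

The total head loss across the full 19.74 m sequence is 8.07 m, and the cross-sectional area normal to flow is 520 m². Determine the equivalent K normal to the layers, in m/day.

Flow is perpendicular to layering, so the layers act in series and the equivalent K is the thickness-weighted harmonic mean.
Total thickness L = 7.71 + 10.8 + 1.23 = 19.74 m.
Σ(b_i/K_i) = 7.71/6.31 + 10.8/55.9 + 1.23/1.90e-05 = 64738 d.
K_eq = L / Σ(b_i/K_i) = 19.74 / 64738 = 0.0003049 m/day.

0.000305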